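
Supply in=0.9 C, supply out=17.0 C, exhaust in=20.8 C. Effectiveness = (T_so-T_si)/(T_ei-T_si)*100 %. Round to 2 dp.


eff = (17.0-0.9)/(20.8-0.9)*100 = 80.90 %

80.90 %


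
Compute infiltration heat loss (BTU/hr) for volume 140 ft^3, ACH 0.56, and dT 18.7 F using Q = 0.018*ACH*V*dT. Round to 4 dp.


Q = 0.018 * 0.56 * 140 * 18.7 = 26.3894 BTU/hr

26.3894 BTU/hr


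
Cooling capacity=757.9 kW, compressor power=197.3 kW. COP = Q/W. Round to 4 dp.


COP = 757.9 / 197.3 = 3.8414

3.8414


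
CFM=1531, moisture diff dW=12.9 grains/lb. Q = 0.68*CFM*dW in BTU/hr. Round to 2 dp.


Q = 0.68 * 1531 * 12.9 = 13429.93 BTU/hr

13429.93 BTU/hr


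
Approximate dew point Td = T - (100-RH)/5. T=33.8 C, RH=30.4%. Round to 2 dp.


Td = 33.8 - (100-30.4)/5 = 19.88 C

19.88 C


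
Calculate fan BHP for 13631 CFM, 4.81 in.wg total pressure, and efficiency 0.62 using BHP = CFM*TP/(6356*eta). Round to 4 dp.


BHP = 13631 * 4.81 / (6356 * 0.62) = 16.6379 hp

16.6379 hp


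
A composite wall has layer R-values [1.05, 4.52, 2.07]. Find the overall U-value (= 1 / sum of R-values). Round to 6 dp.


R_total = 1.05 + 4.52 + 2.07 = 7.64
U = 1/7.64 = 0.130890

0.130890


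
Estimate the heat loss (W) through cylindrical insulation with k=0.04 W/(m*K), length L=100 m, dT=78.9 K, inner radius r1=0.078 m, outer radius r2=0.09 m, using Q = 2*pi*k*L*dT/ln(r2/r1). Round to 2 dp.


Q = 2*pi*0.04*100*78.9/ln(0.09/0.078) = 13857.17 W

13857.17 W


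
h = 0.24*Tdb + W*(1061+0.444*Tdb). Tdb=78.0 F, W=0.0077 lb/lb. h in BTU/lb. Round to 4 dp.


h = 0.24*78.0 + 0.0077*(1061+0.444*78.0) = 27.1564 BTU/lb

27.1564 BTU/lb


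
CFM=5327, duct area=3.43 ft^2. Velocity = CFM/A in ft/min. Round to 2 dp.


V = 5327 / 3.43 = 1553.06 ft/min

1553.06 ft/min


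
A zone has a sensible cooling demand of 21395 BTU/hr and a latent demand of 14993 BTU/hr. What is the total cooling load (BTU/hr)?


Qt = 21395 + 14993 = 36388 BTU/hr

36388 BTU/hr


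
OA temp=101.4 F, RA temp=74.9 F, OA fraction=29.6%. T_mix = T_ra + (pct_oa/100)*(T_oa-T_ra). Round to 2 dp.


T_mix = 74.9 + (29.6/100)*(101.4-74.9) = 82.74 F

82.74 F


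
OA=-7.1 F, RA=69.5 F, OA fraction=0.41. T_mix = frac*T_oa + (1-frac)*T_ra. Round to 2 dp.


T_mix = 0.41*(-7.1) + 0.59*69.5 = 38.09 F

38.09 F


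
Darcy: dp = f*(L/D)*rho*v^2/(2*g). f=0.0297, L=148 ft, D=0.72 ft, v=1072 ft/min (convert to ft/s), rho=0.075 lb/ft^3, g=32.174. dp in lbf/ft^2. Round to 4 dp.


v_fps = 1072/60 = 17.8667 ft/s
dp = 0.0297*(148/0.72)*0.075*17.8667^2/(2*32.174) = 2.2714 lbf/ft^2

2.2714 lbf/ft^2


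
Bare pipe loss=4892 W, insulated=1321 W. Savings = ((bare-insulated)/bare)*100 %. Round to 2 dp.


Savings = ((4892-1321)/4892)*100 = 73.00 %

73.00 %


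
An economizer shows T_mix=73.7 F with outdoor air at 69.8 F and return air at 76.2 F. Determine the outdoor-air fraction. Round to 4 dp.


frac = (73.7 - 76.2) / (69.8 - 76.2) = 0.3906

0.3906


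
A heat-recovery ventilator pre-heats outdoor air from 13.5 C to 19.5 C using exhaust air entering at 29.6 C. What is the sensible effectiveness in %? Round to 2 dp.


eff = (19.5-13.5)/(29.6-13.5)*100 = 37.27 %

37.27 %


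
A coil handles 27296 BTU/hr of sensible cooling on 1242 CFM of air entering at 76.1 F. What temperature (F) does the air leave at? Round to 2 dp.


dT = 27296/(1.08*1242) = 20.3495
T_leave = 76.1 - 20.3495 = 55.75 F

55.75 F


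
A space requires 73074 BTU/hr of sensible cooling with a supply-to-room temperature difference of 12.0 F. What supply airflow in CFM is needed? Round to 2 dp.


CFM = 73074 / (1.08 * 12.0) = 5638.43

5638.43 CFM


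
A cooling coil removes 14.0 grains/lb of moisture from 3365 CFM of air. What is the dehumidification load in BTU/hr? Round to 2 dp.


Q = 0.68 * 3365 * 14.0 = 32034.80 BTU/hr

32034.80 BTU/hr


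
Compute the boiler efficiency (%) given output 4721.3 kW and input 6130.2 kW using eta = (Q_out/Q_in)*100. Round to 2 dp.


eta = (4721.3/6130.2)*100 = 77.02 %

77.02 %


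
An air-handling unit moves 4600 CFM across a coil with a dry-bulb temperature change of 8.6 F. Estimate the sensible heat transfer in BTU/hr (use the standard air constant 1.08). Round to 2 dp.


Q = 1.08 * 4600 * 8.6 = 42724.80 BTU/hr

42724.80 BTU/hr


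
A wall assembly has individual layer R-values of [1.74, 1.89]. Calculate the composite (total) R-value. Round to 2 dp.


R_total = 1.74 + 1.89 = 3.63

3.63


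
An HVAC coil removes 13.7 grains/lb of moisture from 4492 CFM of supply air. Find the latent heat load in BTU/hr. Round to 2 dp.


Q = 0.68 * 4492 * 13.7 = 41847.47 BTU/hr

41847.47 BTU/hr


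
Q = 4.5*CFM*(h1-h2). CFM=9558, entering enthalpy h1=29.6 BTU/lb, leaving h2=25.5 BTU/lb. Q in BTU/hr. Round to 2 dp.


Q = 4.5 * 9558 * (29.6 - 25.5) = 176345.10 BTU/hr

176345.10 BTU/hr


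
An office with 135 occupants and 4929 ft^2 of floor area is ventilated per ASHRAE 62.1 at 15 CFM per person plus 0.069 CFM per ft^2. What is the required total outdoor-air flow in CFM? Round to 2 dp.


Total = 135*15 + 4929*0.069 = 2365.10 CFM

2365.10 CFM


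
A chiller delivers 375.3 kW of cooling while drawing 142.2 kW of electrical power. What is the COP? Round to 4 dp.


COP = 375.3 / 142.2 = 2.6392

2.6392


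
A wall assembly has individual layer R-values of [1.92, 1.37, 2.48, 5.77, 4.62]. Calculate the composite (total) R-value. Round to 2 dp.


R_total = 1.92 + 1.37 + 2.48 + 5.77 + 4.62 = 16.16

16.16


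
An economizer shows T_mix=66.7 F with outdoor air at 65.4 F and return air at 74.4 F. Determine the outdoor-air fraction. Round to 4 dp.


frac = (66.7 - 74.4) / (65.4 - 74.4) = 0.8556

0.8556


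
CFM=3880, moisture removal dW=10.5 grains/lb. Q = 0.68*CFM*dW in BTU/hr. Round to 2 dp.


Q = 0.68 * 3880 * 10.5 = 27703.20 BTU/hr

27703.20 BTU/hr


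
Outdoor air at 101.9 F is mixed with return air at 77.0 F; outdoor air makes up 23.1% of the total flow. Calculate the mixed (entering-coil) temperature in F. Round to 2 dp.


T_mix = 77.0 + (23.1/100)*(101.9-77.0) = 82.75 F

82.75 F


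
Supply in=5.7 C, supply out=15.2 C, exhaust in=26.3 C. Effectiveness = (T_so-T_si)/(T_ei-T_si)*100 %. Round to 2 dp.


eff = (15.2-5.7)/(26.3-5.7)*100 = 46.12 %

46.12 %


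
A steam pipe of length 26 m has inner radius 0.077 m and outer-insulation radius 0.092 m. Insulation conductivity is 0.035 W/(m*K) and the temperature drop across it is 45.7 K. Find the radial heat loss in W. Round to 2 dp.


Q = 2*pi*0.035*26*45.7/ln(0.092/0.077) = 1468.11 W

1468.11 W


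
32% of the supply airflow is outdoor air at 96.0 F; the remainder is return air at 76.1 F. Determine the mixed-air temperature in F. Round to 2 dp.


T_mix = 0.32*96.0 + 0.68*76.1 = 82.47 F

82.47 F


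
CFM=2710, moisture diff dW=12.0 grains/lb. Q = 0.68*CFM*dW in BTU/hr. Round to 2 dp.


Q = 0.68 * 2710 * 12.0 = 22113.60 BTU/hr

22113.60 BTU/hr


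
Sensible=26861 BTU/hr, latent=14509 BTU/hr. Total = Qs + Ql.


Qt = 26861 + 14509 = 41370 BTU/hr

41370 BTU/hr


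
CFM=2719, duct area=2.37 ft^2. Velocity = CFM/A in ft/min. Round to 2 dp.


V = 2719 / 2.37 = 1147.26 ft/min

1147.26 ft/min


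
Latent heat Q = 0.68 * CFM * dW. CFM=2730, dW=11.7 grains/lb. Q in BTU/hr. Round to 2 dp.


Q = 0.68 * 2730 * 11.7 = 21719.88 BTU/hr

21719.88 BTU/hr


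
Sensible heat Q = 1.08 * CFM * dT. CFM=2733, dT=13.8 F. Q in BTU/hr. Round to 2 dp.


Q = 1.08 * 2733 * 13.8 = 40732.63 BTU/hr

40732.63 BTU/hr


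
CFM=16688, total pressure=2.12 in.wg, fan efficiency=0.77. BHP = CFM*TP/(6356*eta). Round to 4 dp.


BHP = 16688 * 2.12 / (6356 * 0.77) = 7.2288 hp

7.2288 hp


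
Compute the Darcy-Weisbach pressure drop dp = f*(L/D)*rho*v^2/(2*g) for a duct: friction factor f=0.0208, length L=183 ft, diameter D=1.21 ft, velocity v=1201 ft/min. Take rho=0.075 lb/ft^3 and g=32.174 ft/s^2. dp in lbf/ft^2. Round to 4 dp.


v_fps = 1201/60 = 20.0167 ft/s
dp = 0.0208*(183/1.21)*0.075*20.0167^2/(2*32.174) = 1.4691 lbf/ft^2

1.4691 lbf/ft^2


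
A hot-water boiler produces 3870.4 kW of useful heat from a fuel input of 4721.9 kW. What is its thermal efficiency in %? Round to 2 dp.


eta = (3870.4/4721.9)*100 = 81.97 %

81.97 %


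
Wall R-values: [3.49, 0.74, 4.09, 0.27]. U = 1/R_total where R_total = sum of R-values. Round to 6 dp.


R_total = 3.49 + 0.74 + 4.09 + 0.27 = 8.59
U = 1/8.59 = 0.116414

0.116414


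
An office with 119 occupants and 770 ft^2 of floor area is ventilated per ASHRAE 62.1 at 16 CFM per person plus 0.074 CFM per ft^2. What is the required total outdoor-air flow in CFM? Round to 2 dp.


Total = 119*16 + 770*0.074 = 1960.98 CFM

1960.98 CFM


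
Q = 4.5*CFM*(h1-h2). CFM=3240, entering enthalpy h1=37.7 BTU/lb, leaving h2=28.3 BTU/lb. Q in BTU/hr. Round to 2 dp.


Q = 4.5 * 3240 * (37.7 - 28.3) = 137052.00 BTU/hr

137052.00 BTU/hr


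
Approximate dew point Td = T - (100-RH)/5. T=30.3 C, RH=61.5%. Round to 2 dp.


Td = 30.3 - (100-61.5)/5 = 22.60 C

22.60 C


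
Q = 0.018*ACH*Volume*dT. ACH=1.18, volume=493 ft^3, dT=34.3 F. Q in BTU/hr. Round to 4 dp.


Q = 0.018 * 1.18 * 493 * 34.3 = 359.1663 BTU/hr

359.1663 BTU/hr


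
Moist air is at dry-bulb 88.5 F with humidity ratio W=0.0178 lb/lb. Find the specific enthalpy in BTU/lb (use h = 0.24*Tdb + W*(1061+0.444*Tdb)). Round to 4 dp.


h = 0.24*88.5 + 0.0178*(1061+0.444*88.5) = 40.8252 BTU/lb

40.8252 BTU/lb


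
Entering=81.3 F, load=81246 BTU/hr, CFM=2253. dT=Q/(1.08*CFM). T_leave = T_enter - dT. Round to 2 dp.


dT = 81246/(1.08*2253) = 33.3900
T_leave = 81.3 - 33.3900 = 47.91 F

47.91 F


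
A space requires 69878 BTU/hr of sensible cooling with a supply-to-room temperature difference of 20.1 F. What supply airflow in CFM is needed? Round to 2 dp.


CFM = 69878 / (1.08 * 20.1) = 3219.00

3219.00 CFM


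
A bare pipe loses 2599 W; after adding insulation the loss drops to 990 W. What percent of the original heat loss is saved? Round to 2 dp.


Savings = ((2599-990)/2599)*100 = 61.91 %

61.91 %


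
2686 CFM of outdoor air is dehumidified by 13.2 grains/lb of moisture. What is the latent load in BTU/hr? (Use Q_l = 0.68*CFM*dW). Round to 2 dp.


Q = 0.68 * 2686 * 13.2 = 24109.54 BTU/hr

24109.54 BTU/hr


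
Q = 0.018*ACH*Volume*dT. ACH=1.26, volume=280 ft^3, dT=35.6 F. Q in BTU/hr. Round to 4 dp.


Q = 0.018 * 1.26 * 280 * 35.6 = 226.0742 BTU/hr

226.0742 BTU/hr


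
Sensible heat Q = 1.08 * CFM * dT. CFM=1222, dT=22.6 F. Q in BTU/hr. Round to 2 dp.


Q = 1.08 * 1222 * 22.6 = 29826.58 BTU/hr

29826.58 BTU/hr


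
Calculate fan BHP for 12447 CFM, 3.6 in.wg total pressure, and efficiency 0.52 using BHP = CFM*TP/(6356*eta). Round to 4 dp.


BHP = 12447 * 3.6 / (6356 * 0.52) = 13.5575 hp

13.5575 hp


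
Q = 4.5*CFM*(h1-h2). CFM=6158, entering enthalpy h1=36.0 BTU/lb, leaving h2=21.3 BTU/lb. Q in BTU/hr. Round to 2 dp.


Q = 4.5 * 6158 * (36.0 - 21.3) = 407351.70 BTU/hr

407351.70 BTU/hr


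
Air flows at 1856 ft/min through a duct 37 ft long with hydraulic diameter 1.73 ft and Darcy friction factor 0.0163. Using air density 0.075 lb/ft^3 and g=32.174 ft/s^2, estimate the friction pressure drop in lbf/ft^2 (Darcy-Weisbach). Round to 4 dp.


v_fps = 1856/60 = 30.9333 ft/s
dp = 0.0163*(37/1.73)*0.075*30.9333^2/(2*32.174) = 0.3888 lbf/ft^2

0.3888 lbf/ft^2


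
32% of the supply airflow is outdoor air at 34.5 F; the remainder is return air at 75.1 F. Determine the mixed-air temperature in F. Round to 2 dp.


T_mix = 0.32*34.5 + 0.68*75.1 = 62.11 F

62.11 F


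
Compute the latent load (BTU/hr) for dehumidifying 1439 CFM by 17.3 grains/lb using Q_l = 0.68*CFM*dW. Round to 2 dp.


Q = 0.68 * 1439 * 17.3 = 16928.40 BTU/hr

16928.40 BTU/hr


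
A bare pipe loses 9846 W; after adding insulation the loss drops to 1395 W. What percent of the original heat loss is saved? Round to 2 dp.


Savings = ((9846-1395)/9846)*100 = 85.83 %

85.83 %


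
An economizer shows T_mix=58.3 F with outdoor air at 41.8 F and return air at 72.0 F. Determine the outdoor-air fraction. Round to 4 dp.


frac = (58.3 - 72.0) / (41.8 - 72.0) = 0.4536

0.4536


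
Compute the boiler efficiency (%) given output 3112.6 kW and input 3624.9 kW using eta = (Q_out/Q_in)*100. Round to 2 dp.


eta = (3112.6/3624.9)*100 = 85.87 %

85.87 %


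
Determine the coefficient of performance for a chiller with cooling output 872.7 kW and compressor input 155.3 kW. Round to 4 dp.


COP = 872.7 / 155.3 = 5.6194

5.6194


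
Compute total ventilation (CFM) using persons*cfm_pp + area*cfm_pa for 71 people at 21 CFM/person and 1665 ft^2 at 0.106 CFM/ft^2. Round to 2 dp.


Total = 71*21 + 1665*0.106 = 1667.49 CFM

1667.49 CFM


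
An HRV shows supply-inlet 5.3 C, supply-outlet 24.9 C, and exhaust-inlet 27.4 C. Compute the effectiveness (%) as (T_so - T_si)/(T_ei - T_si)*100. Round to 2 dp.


eff = (24.9-5.3)/(27.4-5.3)*100 = 88.69 %

88.69 %


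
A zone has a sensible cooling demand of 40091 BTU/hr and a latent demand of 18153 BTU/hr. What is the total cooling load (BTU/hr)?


Qt = 40091 + 18153 = 58244 BTU/hr

58244 BTU/hr


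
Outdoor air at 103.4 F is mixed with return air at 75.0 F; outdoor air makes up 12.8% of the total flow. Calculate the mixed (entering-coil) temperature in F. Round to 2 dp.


T_mix = 75.0 + (12.8/100)*(103.4-75.0) = 78.64 F

78.64 F


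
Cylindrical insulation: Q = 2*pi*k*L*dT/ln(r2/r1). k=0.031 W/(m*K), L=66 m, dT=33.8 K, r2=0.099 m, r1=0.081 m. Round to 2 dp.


Q = 2*pi*0.031*66*33.8/ln(0.099/0.081) = 2165.30 W

2165.30 W


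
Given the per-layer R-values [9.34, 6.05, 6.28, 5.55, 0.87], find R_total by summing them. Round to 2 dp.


R_total = 9.34 + 6.05 + 6.28 + 5.55 + 0.87 = 28.09

28.09


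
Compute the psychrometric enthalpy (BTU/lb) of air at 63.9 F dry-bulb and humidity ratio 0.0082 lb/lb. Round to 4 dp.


h = 0.24*63.9 + 0.0082*(1061+0.444*63.9) = 24.2688 BTU/lb

24.2688 BTU/lb


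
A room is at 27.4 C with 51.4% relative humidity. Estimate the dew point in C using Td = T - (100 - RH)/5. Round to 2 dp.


Td = 27.4 - (100-51.4)/5 = 17.68 C

17.68 C


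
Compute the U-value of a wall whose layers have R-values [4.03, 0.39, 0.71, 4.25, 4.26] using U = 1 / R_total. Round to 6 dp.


R_total = 4.03 + 0.39 + 0.71 + 4.25 + 4.26 = 13.64
U = 1/13.64 = 0.073314

0.073314


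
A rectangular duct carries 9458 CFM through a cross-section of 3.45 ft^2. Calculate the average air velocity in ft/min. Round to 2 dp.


V = 9458 / 3.45 = 2741.45 ft/min

2741.45 ft/min


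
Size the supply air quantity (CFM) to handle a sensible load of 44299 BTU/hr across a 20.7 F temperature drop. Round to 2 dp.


CFM = 44299 / (1.08 * 20.7) = 1981.53

1981.53 CFM


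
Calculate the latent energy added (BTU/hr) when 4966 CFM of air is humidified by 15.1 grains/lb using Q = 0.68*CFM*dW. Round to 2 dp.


Q = 0.68 * 4966 * 15.1 = 50990.89 BTU/hr

50990.89 BTU/hr


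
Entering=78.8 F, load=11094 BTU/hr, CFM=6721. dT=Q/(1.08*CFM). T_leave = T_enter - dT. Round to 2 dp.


dT = 11094/(1.08*6721) = 1.5284
T_leave = 78.8 - 1.5284 = 77.27 F

77.27 F


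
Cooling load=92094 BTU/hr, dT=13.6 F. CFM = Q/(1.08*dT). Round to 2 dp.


CFM = 92094 / (1.08 * 13.6) = 6270.02

6270.02 CFM


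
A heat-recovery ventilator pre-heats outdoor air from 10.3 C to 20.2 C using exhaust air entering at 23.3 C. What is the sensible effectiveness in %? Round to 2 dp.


eff = (20.2-10.3)/(23.3-10.3)*100 = 76.15 %

76.15 %


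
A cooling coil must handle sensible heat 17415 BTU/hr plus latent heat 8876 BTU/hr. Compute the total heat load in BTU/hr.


Qt = 17415 + 8876 = 26291 BTU/hr

26291 BTU/hr


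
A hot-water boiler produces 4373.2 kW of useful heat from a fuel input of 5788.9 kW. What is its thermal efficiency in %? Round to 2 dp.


eta = (4373.2/5788.9)*100 = 75.54 %

75.54 %


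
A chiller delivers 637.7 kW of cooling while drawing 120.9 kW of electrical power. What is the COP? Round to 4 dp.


COP = 637.7 / 120.9 = 5.2746

5.2746


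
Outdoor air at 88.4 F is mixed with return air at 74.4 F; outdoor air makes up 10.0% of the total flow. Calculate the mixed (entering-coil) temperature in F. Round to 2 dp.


T_mix = 74.4 + (10.0/100)*(88.4-74.4) = 75.80 F

75.80 F


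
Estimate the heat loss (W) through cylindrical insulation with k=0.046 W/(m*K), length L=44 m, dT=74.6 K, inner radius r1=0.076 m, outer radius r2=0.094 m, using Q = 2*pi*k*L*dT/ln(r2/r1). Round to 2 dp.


Q = 2*pi*0.046*44*74.6/ln(0.094/0.076) = 4463.18 W

4463.18 W


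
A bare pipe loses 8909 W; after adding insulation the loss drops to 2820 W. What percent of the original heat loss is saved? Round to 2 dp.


Savings = ((8909-2820)/8909)*100 = 68.35 %

68.35 %


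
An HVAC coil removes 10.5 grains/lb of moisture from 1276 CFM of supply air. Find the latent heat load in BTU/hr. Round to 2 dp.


Q = 0.68 * 1276 * 10.5 = 9110.64 BTU/hr

9110.64 BTU/hr


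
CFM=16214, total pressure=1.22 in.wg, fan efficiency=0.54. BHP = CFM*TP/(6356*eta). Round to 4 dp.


BHP = 16214 * 1.22 / (6356 * 0.54) = 5.7633 hp

5.7633 hp


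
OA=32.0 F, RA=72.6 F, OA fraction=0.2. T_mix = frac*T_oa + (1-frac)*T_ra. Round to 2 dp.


T_mix = 0.2*32.0 + 0.8*72.6 = 64.48 F

64.48 F


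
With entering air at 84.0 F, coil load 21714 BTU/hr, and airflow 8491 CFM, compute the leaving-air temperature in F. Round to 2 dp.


dT = 21714/(1.08*8491) = 2.3679
T_leave = 84.0 - 2.3679 = 81.63 F

81.63 F


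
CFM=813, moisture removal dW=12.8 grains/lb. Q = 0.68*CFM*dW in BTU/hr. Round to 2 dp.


Q = 0.68 * 813 * 12.8 = 7076.35 BTU/hr

7076.35 BTU/hr


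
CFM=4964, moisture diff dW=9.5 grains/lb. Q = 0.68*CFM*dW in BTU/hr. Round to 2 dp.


Q = 0.68 * 4964 * 9.5 = 32067.44 BTU/hr

32067.44 BTU/hr


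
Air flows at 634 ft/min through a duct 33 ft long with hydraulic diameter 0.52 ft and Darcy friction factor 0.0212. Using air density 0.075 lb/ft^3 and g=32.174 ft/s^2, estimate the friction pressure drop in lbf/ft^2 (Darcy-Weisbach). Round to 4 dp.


v_fps = 634/60 = 10.5667 ft/s
dp = 0.0212*(33/0.52)*0.075*10.5667^2/(2*32.174) = 0.1751 lbf/ft^2

0.1751 lbf/ft^2


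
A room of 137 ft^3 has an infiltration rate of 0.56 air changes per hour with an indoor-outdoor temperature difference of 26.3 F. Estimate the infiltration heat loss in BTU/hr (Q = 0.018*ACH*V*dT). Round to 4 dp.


Q = 0.018 * 0.56 * 137 * 26.3 = 36.3192 BTU/hr

36.3192 BTU/hr


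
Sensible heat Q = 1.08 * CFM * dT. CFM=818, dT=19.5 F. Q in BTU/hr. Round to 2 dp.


Q = 1.08 * 818 * 19.5 = 17227.08 BTU/hr

17227.08 BTU/hr


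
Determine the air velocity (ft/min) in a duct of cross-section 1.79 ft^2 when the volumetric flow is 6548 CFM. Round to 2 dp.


V = 6548 / 1.79 = 3658.10 ft/min

3658.10 ft/min


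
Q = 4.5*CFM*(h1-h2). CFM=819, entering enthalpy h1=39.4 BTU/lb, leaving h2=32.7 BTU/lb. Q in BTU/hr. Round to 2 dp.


Q = 4.5 * 819 * (39.4 - 32.7) = 24692.85 BTU/hr

24692.85 BTU/hr


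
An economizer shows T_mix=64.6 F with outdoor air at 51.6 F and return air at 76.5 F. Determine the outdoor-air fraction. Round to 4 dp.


frac = (64.6 - 76.5) / (51.6 - 76.5) = 0.4779

0.4779


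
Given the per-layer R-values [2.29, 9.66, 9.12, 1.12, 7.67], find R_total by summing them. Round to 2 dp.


R_total = 2.29 + 9.66 + 9.12 + 1.12 + 7.67 = 29.86

29.86


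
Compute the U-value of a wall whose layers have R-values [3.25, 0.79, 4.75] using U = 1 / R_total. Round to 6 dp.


R_total = 3.25 + 0.79 + 4.75 = 8.79
U = 1/8.79 = 0.113766

0.113766


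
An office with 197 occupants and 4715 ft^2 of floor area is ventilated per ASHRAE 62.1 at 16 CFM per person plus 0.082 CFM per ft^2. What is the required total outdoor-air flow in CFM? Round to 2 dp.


Total = 197*16 + 4715*0.082 = 3538.63 CFM

3538.63 CFM


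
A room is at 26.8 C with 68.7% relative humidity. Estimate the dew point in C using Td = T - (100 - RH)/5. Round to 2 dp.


Td = 26.8 - (100-68.7)/5 = 20.54 C

20.54 C


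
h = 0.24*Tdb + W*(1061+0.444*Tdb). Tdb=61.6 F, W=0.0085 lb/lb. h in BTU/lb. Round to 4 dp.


h = 0.24*61.6 + 0.0085*(1061+0.444*61.6) = 24.0350 BTU/lb

24.0350 BTU/lb


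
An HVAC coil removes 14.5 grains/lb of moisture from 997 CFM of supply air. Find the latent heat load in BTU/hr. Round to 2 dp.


Q = 0.68 * 997 * 14.5 = 9830.42 BTU/hr

9830.42 BTU/hr


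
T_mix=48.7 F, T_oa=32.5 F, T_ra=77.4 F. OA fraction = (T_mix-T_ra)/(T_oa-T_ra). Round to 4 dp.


frac = (48.7 - 77.4) / (32.5 - 77.4) = 0.6392

0.6392


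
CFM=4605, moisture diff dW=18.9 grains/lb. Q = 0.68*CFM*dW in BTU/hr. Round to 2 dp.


Q = 0.68 * 4605 * 18.9 = 59183.46 BTU/hr

59183.46 BTU/hr


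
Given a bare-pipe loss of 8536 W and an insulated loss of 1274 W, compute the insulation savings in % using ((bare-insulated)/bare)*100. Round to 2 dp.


Savings = ((8536-1274)/8536)*100 = 85.07 %

85.07 %


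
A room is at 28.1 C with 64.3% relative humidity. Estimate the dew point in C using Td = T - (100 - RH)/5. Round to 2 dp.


Td = 28.1 - (100-64.3)/5 = 20.96 C

20.96 C


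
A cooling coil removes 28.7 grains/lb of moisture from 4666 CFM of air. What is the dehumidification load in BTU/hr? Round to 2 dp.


Q = 0.68 * 4666 * 28.7 = 91061.66 BTU/hr

91061.66 BTU/hr


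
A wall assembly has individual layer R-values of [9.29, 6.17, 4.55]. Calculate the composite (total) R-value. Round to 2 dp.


R_total = 9.29 + 6.17 + 4.55 = 20.01

20.01


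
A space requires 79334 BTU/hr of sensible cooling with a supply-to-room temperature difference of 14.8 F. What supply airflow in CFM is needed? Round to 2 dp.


CFM = 79334 / (1.08 * 14.8) = 4963.34

4963.34 CFM


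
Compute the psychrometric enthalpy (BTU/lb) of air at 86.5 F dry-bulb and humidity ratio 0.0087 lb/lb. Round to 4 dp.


h = 0.24*86.5 + 0.0087*(1061+0.444*86.5) = 30.3248 BTU/lb

30.3248 BTU/lb


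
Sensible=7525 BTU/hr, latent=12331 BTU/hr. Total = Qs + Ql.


Qt = 7525 + 12331 = 19856 BTU/hr

19856 BTU/hr


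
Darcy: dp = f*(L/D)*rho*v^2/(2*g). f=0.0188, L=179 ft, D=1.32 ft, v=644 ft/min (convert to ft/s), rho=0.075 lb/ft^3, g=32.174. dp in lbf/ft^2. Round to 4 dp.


v_fps = 644/60 = 10.7333 ft/s
dp = 0.0188*(179/1.32)*0.075*10.7333^2/(2*32.174) = 0.3423 lbf/ft^2

0.3423 lbf/ft^2


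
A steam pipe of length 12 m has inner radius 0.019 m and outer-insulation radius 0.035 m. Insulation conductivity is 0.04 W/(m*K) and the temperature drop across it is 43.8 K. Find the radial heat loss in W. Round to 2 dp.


Q = 2*pi*0.04*12*43.8/ln(0.035/0.019) = 216.23 W

216.23 W


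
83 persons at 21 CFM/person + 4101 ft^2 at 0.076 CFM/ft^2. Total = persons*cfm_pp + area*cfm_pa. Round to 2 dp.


Total = 83*21 + 4101*0.076 = 2054.68 CFM

2054.68 CFM


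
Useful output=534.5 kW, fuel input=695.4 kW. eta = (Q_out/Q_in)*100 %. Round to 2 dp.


eta = (534.5/695.4)*100 = 76.86 %

76.86 %


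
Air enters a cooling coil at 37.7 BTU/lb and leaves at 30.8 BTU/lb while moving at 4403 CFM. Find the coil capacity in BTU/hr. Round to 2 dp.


Q = 4.5 * 4403 * (37.7 - 30.8) = 136713.15 BTU/hr

136713.15 BTU/hr


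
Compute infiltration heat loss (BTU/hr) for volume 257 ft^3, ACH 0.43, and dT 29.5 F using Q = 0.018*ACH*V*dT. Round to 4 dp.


Q = 0.018 * 0.43 * 257 * 29.5 = 58.6808 BTU/hr

58.6808 BTU/hr


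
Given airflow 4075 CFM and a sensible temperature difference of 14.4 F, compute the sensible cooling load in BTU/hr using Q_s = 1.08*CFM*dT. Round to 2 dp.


Q = 1.08 * 4075 * 14.4 = 63374.40 BTU/hr

63374.40 BTU/hr


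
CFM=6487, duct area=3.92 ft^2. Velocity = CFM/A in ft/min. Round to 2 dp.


V = 6487 / 3.92 = 1654.85 ft/min

1654.85 ft/min


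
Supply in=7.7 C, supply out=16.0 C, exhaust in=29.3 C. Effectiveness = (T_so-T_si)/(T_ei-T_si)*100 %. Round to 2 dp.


eff = (16.0-7.7)/(29.3-7.7)*100 = 38.43 %

38.43 %


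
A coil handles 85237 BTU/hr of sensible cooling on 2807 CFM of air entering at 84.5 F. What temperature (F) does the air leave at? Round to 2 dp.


dT = 85237/(1.08*2807) = 28.1165
T_leave = 84.5 - 28.1165 = 56.38 F

56.38 F


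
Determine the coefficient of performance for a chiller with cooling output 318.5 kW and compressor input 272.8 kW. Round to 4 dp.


COP = 318.5 / 272.8 = 1.1675

1.1675


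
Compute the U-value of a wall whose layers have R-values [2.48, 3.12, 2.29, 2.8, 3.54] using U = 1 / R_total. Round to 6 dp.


R_total = 2.48 + 3.12 + 2.29 + 2.8 + 3.54 = 14.23
U = 1/14.23 = 0.070274

0.070274


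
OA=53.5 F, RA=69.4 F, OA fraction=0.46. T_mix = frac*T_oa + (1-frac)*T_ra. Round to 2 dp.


T_mix = 0.46*53.5 + 0.54*69.4 = 62.09 F

62.09 F


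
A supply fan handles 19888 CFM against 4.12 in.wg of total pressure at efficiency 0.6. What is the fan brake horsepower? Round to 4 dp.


BHP = 19888 * 4.12 / (6356 * 0.6) = 21.4859 hp

21.4859 hp


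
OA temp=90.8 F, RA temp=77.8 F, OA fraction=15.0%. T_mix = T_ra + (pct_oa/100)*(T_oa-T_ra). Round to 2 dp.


T_mix = 77.8 + (15.0/100)*(90.8-77.8) = 79.75 F

79.75 F


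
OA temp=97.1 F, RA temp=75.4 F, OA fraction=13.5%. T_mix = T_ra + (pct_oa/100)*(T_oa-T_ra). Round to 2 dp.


T_mix = 75.4 + (13.5/100)*(97.1-75.4) = 78.33 F

78.33 F


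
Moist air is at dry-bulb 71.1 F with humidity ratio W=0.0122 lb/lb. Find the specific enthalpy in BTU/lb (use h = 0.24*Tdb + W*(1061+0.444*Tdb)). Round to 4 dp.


h = 0.24*71.1 + 0.0122*(1061+0.444*71.1) = 30.3933 BTU/lb

30.3933 BTU/lb


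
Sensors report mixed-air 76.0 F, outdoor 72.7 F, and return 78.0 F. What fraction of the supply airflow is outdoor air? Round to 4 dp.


frac = (76.0 - 78.0) / (72.7 - 78.0) = 0.3774

0.3774


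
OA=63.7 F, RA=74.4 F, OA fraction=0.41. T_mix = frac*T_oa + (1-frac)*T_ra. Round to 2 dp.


T_mix = 0.41*63.7 + 0.59*74.4 = 70.01 F

70.01 F


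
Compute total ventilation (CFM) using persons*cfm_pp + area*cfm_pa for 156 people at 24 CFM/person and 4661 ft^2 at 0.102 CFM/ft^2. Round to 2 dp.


Total = 156*24 + 4661*0.102 = 4219.42 CFM

4219.42 CFM


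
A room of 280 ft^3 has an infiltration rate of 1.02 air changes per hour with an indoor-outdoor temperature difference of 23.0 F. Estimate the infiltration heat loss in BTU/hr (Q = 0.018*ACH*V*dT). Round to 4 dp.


Q = 0.018 * 1.02 * 280 * 23.0 = 118.2384 BTU/hr

118.2384 BTU/hr


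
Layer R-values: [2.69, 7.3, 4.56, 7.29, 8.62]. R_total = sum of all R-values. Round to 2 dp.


R_total = 2.69 + 7.3 + 4.56 + 7.29 + 8.62 = 30.46

30.46


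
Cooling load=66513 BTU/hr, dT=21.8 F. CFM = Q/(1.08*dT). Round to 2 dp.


CFM = 66513 / (1.08 * 21.8) = 2825.05

2825.05 CFM


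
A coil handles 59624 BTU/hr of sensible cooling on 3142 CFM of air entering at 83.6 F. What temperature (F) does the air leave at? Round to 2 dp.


dT = 59624/(1.08*3142) = 17.5708
T_leave = 83.6 - 17.5708 = 66.03 F

66.03 F


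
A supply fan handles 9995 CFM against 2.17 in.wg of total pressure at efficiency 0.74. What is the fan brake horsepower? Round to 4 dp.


BHP = 9995 * 2.17 / (6356 * 0.74) = 4.6113 hp

4.6113 hp


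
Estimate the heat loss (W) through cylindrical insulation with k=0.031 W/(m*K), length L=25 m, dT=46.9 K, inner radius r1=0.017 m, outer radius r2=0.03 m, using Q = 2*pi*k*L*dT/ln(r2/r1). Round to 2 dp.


Q = 2*pi*0.031*25*46.9/ln(0.03/0.017) = 402.09 W

402.09 W


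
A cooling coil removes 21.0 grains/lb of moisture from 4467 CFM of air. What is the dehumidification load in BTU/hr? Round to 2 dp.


Q = 0.68 * 4467 * 21.0 = 63788.76 BTU/hr

63788.76 BTU/hr


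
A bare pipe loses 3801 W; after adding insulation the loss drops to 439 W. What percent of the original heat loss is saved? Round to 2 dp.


Savings = ((3801-439)/3801)*100 = 88.45 %

88.45 %


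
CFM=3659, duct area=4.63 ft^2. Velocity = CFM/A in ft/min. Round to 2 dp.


V = 3659 / 4.63 = 790.28 ft/min

790.28 ft/min


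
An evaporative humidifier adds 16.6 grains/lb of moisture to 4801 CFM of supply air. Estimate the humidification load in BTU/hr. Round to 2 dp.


Q = 0.68 * 4801 * 16.6 = 54193.69 BTU/hr

54193.69 BTU/hr


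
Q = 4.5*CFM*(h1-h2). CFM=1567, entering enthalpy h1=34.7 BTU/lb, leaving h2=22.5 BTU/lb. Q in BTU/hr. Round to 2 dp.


Q = 4.5 * 1567 * (34.7 - 22.5) = 86028.30 BTU/hr

86028.30 BTU/hr


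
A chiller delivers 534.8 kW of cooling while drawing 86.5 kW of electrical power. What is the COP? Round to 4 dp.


COP = 534.8 / 86.5 = 6.1827

6.1827


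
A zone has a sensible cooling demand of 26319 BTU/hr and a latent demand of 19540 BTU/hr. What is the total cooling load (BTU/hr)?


Qt = 26319 + 19540 = 45859 BTU/hr

45859 BTU/hr


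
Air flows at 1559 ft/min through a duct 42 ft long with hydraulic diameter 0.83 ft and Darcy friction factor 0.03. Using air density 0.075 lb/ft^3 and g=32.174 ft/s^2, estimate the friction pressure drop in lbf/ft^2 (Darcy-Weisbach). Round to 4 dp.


v_fps = 1559/60 = 25.9833 ft/s
dp = 0.03*(42/0.83)*0.075*25.9833^2/(2*32.174) = 1.1946 lbf/ft^2

1.1946 lbf/ft^2


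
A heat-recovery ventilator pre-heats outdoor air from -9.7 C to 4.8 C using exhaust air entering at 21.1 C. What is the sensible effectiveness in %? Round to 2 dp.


eff = (4.8-(-9.7))/(21.1-(-9.7))*100 = 47.08 %

47.08 %


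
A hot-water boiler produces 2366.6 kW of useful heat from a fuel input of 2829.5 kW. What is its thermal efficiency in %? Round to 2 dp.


eta = (2366.6/2829.5)*100 = 83.64 %

83.64 %


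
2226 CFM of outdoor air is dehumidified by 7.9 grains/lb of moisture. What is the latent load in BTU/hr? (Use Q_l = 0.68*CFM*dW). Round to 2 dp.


Q = 0.68 * 2226 * 7.9 = 11958.07 BTU/hr

11958.07 BTU/hr


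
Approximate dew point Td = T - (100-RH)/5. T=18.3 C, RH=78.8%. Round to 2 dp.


Td = 18.3 - (100-78.8)/5 = 14.06 C

14.06 C


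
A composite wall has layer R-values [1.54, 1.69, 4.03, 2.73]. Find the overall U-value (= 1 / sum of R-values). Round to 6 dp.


R_total = 1.54 + 1.69 + 4.03 + 2.73 = 9.99
U = 1/9.99 = 0.100100

0.100100


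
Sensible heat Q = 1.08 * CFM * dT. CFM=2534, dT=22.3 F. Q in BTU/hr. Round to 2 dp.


Q = 1.08 * 2534 * 22.3 = 61028.86 BTU/hr

61028.86 BTU/hr


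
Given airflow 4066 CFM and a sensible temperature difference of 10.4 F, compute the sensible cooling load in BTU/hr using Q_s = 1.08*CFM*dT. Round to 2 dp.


Q = 1.08 * 4066 * 10.4 = 45669.31 BTU/hr

45669.31 BTU/hr


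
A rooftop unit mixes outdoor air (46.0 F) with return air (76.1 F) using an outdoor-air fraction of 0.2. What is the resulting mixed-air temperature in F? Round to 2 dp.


T_mix = 0.2*46.0 + 0.8*76.1 = 70.08 F

70.08 F


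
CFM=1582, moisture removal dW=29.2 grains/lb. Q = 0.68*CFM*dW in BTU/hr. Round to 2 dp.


Q = 0.68 * 1582 * 29.2 = 31412.19 BTU/hr

31412.19 BTU/hr


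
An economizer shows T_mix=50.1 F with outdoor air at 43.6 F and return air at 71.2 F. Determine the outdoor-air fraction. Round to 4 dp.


frac = (50.1 - 71.2) / (43.6 - 71.2) = 0.7645

0.7645


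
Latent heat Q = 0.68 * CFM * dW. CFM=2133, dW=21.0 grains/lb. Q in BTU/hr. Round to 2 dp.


Q = 0.68 * 2133 * 21.0 = 30459.24 BTU/hr

30459.24 BTU/hr


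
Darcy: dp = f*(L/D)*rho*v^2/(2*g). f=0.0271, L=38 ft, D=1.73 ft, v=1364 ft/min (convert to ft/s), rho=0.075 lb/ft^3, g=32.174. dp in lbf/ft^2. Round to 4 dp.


v_fps = 1364/60 = 22.7333 ft/s
dp = 0.0271*(38/1.73)*0.075*22.7333^2/(2*32.174) = 0.3586 lbf/ft^2

0.3586 lbf/ft^2


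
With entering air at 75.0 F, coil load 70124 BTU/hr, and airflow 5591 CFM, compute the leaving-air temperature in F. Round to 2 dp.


dT = 70124/(1.08*5591) = 11.6132
T_leave = 75.0 - 11.6132 = 63.39 F

63.39 F


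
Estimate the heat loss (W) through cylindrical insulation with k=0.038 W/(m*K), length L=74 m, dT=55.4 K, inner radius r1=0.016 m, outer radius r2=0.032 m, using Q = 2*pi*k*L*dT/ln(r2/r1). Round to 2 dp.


Q = 2*pi*0.038*74*55.4/ln(0.032/0.016) = 1412.15 W

1412.15 W


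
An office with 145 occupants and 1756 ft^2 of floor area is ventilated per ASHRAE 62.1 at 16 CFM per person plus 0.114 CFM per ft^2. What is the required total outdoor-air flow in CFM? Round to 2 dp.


Total = 145*16 + 1756*0.114 = 2520.18 CFM

2520.18 CFM


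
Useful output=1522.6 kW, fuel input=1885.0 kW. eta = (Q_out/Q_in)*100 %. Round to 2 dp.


eta = (1522.6/1885.0)*100 = 80.77 %

80.77 %


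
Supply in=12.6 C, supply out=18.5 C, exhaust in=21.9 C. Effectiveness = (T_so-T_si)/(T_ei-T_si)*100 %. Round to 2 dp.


eff = (18.5-12.6)/(21.9-12.6)*100 = 63.44 %

63.44 %


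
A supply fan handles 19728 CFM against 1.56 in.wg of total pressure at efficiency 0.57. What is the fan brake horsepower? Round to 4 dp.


BHP = 19728 * 1.56 / (6356 * 0.57) = 8.4947 hp

8.4947 hp


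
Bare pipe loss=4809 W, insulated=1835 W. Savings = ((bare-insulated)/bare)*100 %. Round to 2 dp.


Savings = ((4809-1835)/4809)*100 = 61.84 %

61.84 %


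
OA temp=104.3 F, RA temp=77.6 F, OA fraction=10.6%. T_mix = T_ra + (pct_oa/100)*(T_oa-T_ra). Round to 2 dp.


T_mix = 77.6 + (10.6/100)*(104.3-77.6) = 80.43 F

80.43 F


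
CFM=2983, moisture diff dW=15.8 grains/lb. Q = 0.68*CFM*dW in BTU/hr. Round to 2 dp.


Q = 0.68 * 2983 * 15.8 = 32049.35 BTU/hr

32049.35 BTU/hr


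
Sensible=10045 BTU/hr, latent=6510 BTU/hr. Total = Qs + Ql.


Qt = 10045 + 6510 = 16555 BTU/hr

16555 BTU/hr


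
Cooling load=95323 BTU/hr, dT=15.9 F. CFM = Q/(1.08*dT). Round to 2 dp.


CFM = 95323 / (1.08 * 15.9) = 5551.07

5551.07 CFM


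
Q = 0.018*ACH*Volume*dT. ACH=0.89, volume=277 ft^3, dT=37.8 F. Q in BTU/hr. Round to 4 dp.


Q = 0.018 * 0.89 * 277 * 37.8 = 167.7390 BTU/hr

167.7390 BTU/hr


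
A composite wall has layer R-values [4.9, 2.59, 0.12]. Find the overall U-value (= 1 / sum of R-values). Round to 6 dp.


R_total = 4.9 + 2.59 + 0.12 = 7.61
U = 1/7.61 = 0.131406

0.131406


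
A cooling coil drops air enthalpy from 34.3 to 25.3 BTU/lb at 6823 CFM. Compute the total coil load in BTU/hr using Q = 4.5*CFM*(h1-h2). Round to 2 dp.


Q = 4.5 * 6823 * (34.3 - 25.3) = 276331.50 BTU/hr

276331.50 BTU/hr


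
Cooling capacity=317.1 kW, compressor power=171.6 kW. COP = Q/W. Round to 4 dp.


COP = 317.1 / 171.6 = 1.8479

1.8479


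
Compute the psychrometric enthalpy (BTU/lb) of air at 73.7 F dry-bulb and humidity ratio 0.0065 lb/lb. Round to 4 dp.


h = 0.24*73.7 + 0.0065*(1061+0.444*73.7) = 24.7972 BTU/lb

24.7972 BTU/lb


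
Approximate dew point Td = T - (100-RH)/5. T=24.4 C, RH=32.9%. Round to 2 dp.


Td = 24.4 - (100-32.9)/5 = 10.98 C

10.98 C


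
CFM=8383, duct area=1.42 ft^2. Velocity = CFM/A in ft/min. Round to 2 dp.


V = 8383 / 1.42 = 5903.52 ft/min

5903.52 ft/min


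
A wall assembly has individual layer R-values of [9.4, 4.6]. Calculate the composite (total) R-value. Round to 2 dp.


R_total = 9.4 + 4.6 = 14.00

14.00


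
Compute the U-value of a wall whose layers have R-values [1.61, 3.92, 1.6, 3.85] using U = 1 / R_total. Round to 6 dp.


R_total = 1.61 + 3.92 + 1.6 + 3.85 = 10.98
U = 1/10.98 = 0.091075

0.091075


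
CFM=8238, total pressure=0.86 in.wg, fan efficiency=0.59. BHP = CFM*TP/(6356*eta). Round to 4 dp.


BHP = 8238 * 0.86 / (6356 * 0.59) = 1.8892 hp

1.8892 hp


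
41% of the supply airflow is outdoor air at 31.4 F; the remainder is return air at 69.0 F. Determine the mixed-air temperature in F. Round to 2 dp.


T_mix = 0.41*31.4 + 0.59*69.0 = 53.58 F

53.58 F


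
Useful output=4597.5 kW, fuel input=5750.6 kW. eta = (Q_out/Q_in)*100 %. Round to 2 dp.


eta = (4597.5/5750.6)*100 = 79.95 %

79.95 %


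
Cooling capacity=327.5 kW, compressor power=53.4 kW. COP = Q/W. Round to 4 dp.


COP = 327.5 / 53.4 = 6.1330

6.1330


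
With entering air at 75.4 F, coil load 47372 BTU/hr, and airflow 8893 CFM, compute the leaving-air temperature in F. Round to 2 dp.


dT = 47372/(1.08*8893) = 4.9323
T_leave = 75.4 - 4.9323 = 70.47 F

70.47 F


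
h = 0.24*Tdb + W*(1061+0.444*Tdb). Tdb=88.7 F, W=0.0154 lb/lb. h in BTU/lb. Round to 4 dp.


h = 0.24*88.7 + 0.0154*(1061+0.444*88.7) = 38.2339 BTU/lb

38.2339 BTU/lb


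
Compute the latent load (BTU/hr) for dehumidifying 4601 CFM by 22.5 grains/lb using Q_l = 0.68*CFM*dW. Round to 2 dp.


Q = 0.68 * 4601 * 22.5 = 70395.30 BTU/hr

70395.30 BTU/hr


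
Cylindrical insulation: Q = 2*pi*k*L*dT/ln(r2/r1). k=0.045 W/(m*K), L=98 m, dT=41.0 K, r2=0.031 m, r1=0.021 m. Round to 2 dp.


Q = 2*pi*0.045*98*41.0/ln(0.031/0.021) = 2916.98 W

2916.98 W


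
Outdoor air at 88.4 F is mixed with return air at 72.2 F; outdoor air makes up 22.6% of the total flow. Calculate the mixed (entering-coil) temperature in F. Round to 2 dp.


T_mix = 72.2 + (22.6/100)*(88.4-72.2) = 75.86 F

75.86 F


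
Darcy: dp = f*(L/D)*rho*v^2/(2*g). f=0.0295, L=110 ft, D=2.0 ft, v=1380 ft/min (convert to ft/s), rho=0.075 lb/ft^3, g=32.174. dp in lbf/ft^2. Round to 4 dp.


v_fps = 1380/60 = 23.0 ft/s
dp = 0.0295*(110/2.0)*0.075*23.0^2/(2*32.174) = 1.0004 lbf/ft^2

1.0004 lbf/ft^2


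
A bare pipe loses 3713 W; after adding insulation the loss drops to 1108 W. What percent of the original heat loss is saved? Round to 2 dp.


Savings = ((3713-1108)/3713)*100 = 70.16 %

70.16 %


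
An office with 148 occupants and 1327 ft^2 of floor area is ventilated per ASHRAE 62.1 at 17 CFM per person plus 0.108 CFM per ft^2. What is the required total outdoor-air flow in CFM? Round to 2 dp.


Total = 148*17 + 1327*0.108 = 2659.32 CFM

2659.32 CFM


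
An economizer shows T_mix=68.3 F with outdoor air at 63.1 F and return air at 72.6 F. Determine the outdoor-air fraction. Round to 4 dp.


frac = (68.3 - 72.6) / (63.1 - 72.6) = 0.4526

0.4526


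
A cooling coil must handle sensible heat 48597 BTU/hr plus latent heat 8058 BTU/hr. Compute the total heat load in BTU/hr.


Qt = 48597 + 8058 = 56655 BTU/hr

56655 BTU/hr


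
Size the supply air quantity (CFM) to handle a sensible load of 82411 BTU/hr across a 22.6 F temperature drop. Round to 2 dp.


CFM = 82411 / (1.08 * 22.6) = 3376.39

3376.39 CFM


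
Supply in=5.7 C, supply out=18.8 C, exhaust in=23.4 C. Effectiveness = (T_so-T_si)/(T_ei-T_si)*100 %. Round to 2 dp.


eff = (18.8-5.7)/(23.4-5.7)*100 = 74.01 %

74.01 %


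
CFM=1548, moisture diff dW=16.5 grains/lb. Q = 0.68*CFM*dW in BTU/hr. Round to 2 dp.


Q = 0.68 * 1548 * 16.5 = 17368.56 BTU/hr

17368.56 BTU/hr


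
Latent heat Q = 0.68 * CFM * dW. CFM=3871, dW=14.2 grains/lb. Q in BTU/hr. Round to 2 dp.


Q = 0.68 * 3871 * 14.2 = 37378.38 BTU/hr

37378.38 BTU/hr


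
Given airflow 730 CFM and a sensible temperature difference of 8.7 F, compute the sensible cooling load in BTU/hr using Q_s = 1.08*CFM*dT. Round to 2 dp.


Q = 1.08 * 730 * 8.7 = 6859.08 BTU/hr

6859.08 BTU/hr


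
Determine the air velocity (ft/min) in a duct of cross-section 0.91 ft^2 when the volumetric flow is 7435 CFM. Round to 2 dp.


V = 7435 / 0.91 = 8170.33 ft/min

8170.33 ft/min


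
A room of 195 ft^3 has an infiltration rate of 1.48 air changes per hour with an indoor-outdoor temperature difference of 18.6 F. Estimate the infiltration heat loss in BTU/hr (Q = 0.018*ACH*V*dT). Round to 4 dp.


Q = 0.018 * 1.48 * 195 * 18.6 = 96.6233 BTU/hr

96.6233 BTU/hr


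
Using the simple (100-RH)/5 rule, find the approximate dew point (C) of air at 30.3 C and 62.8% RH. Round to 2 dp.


Td = 30.3 - (100-62.8)/5 = 22.86 C

22.86 C
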